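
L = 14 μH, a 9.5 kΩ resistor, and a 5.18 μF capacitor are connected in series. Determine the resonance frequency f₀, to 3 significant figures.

ω₀ = 1/√(LC) = 1/√(1.4e-05 × 5.18e-06) = 117400 rad/s
f₀ = ω₀/(2π) = 18.7 kHz

18.7 kHz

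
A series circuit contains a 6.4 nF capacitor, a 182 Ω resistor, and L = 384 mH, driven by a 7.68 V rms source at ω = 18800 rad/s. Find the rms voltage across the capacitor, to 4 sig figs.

57.66 V

X_L = ωL = 7219 Ω
X_C = 1/(ωC) = 8311 Ω
Net reactance X = X_L − X_C = -1092 Ω
Z = 182.0 − j1092 Ω
|Z| = √(182.0² + 1092²) = 1107 Ω
I = V/|Z| = 6.937 mA
V_C = I·|Z_C| = 0.006937 × 8311 = 57.66 V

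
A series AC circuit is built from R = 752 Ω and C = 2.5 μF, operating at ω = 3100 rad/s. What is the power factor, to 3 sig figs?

X_C = 1/(ωC) = 129 Ω
Z = 752 − j129 Ω
|Z| = √(752² + 129²) = 763 Ω
∠Z = arctan(-129/752) = -9.74°
cos φ = cos(-9.74°) = 0.986

0.986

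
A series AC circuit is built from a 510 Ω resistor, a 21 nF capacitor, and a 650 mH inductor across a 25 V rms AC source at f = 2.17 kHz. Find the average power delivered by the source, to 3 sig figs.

11.0 mW

ω = 2πf = 13630 rad/s
X_L = ωL = 8860 Ω
X_C = 1/(ωC) = 3490 Ω
Net reactance X = X_L − X_C = 5370 Ω
Z = 510 + j5370 Ω
|Z| = √(510² + 5370²) = 5390 Ω
∠Z = arctan(5370/510) = 84.6°
I = V/|Z| = 4.63 mA
P = VI cos φ = 25 × 0.00463 × cos(84.6°) = 11.0 mW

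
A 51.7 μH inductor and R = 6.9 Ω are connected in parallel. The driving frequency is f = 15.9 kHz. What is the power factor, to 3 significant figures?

ω = 2πf = 99900 rad/s
X_L = ωL = 5.16 Ω
Parallel: admittances add. Y = 1/R + 1/(jωL)
Y = (0.145 − j0.194) S
|Y| = 0.242 S → |Z| = 1/|Y| = 4.13 Ω, ∠Z = −∠Y = 53.2°
cos φ = cos(53.2°) = 0.599

0.599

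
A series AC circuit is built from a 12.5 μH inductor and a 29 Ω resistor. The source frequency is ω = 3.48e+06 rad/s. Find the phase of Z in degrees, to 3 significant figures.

56.3°

X_L = ωL = 43.5 Ω
Z = 29.0 + j43.5 Ω
|Z| = √(29.0² + 43.5²) = 52.3 Ω
∠Z = arctan(43.5/29.0) = 56.3°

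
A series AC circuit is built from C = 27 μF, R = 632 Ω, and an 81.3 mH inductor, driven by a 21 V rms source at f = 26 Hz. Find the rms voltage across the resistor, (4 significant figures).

ω = 2πf = 163.4 rad/s
X_L = ωL = 13.28 Ω
X_C = 1/(ωC) = 226.7 Ω
Net reactance X = X_L − X_C = -213.4 Ω
Z = 632.0 − j213.4 Ω
|Z| = √(632.0² + 213.4²) = 667.1 Ω
I = V/|Z| = 31.48 mA
V_R = I·|Z_R| = 0.03148 × 632.0 = 19.90 V

19.90 V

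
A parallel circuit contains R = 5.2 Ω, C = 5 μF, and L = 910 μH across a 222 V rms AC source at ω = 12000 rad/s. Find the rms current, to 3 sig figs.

X_L = ωL = 10.9 Ω
X_C = 1/(ωC) = 16.7 Ω
Parallel: admittances add. Y = 1/R + 1/(jωL) + jωC
Y = (0.192 − j0.0316) S
|Y| = 0.195 S → |Z| = 1/|Y| = 5.13 Ω, ∠Z = −∠Y = 9.32°
I = V/|Z| = 222/5.13 = 43.3 A

43.3 A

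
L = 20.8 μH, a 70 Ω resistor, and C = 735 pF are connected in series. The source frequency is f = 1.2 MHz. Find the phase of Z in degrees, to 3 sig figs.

ω = 2πf = 7.54e+06 rad/s
X_L = ωL = 157 Ω
X_C = 1/(ωC) = 180 Ω
Net reactance X = X_L − X_C = -23.6 Ω
Z = 70.0 − j23.6 Ω
|Z| = √(70.0² + 23.6²) = 73.9 Ω
∠Z = arctan(-23.6/70.0) = -18.6°

-18.6°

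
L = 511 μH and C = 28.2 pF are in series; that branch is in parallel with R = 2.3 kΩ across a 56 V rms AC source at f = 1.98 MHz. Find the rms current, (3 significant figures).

29.1 mA

ω = 2πf = 1.244e+07 rad/s
X_L = ωL = 6360 Ω
X_C = 1/(ωC) = 2850 Ω
Branch 1: Z₁ = R = 2300 Ω
Branch 2 (series LC): Z₂ = j(X_L − X_C) = j3510 Ω
Parallel: Z = Z₁Z₂/(Z₁+Z₂), |Z| = 1920 Ω, ∠Z = 33.3°
I = V/|Z| = 56/1920 = 29.1 mA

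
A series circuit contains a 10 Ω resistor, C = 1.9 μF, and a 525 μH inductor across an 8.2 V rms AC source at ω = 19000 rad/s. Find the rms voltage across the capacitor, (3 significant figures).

11.2 V

X_L = ωL = 9.97 Ω
X_C = 1/(ωC) = 27.7 Ω
Net reactance X = X_L − X_C = -17.7 Ω
Z = 10.0 − j17.7 Ω
|Z| = √(10.0² + 17.7²) = 20.4 Ω
I = V/|Z| = 403 mA
V_C = I·|Z_C| = 0.403 × 27.7 = 11.2 V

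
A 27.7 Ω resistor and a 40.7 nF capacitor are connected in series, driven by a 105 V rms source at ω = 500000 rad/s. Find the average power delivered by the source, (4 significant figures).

X_C = 1/(ωC) = 49.14 Ω
Z = 27.70 − j49.14 Ω
|Z| = √(27.70² + 49.14²) = 56.41 Ω
∠Z = arctan(-49.14/27.70) = -60.59°
I = V/|Z| = 1.861 A
P = VI cos φ = 105 × 1.861 × cos(-60.59°) = 95.97 W

95.97 W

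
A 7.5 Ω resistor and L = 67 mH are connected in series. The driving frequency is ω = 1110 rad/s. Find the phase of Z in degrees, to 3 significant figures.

X_L = ωL = 74.4 Ω
Z = 7.50 + j74.4 Ω
|Z| = √(7.50² + 74.4²) = 74.7 Ω
∠Z = arctan(74.4/7.50) = 84.2°

84.2°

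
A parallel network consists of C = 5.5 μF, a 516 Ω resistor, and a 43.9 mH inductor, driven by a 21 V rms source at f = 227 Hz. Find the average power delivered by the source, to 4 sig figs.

854.7 mW

ω = 2πf = 1426 rad/s
X_L = ωL = 62.61 Ω
X_C = 1/(ωC) = 127.5 Ω
Parallel: admittances add. Y = 1/R + 1/(jωL) + jωC
Y = (0.001938 − j0.008126) S
|Y| = 0.008354 S → |Z| = 1/|Y| = 119.7 Ω, ∠Z = −∠Y = 76.59°
I = V/|Z| = 175.4 mA
P = VI cos φ = 21 × 0.1754 × cos(76.59°) = 854.7 mW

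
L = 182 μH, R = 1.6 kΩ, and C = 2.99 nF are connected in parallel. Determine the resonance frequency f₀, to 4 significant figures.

ω₀ = 1/√(LC) = 1/√(0.000182 × 2.99e-09) = 1.356e+06 rad/s
f₀ = ω₀/(2π) = 215.7 kHz

215.7 kHz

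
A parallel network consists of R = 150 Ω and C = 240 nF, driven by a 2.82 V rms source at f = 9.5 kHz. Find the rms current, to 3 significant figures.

44.6 mA

ω = 2πf = 59690 rad/s
X_C = 1/(ωC) = 69.8 Ω
Parallel: admittances add. Y = 1/R + jωC
Y = (0.00667 + j0.0143) S
|Y| = 0.0158 S → |Z| = 1/|Y| = 63.3 Ω, ∠Z = −∠Y = -65.0°
I = V/|Z| = 2.82/63.3 = 44.6 mA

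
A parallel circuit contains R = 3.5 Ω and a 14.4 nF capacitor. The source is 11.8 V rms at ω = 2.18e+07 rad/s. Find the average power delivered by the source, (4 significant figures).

39.78 W

X_C = 1/(ωC) = 3.186 Ω
Parallel: admittances add. Y = 1/R + jωC
Y = (0.2857 + j0.3139) S
|Y| = 0.4245 S → |Z| = 1/|Y| = 2.356 Ω, ∠Z = −∠Y = -47.69°
I = V/|Z| = 5.009 A
P = VI cos φ = 11.8 × 5.009 × cos(-47.69°) = 39.78 W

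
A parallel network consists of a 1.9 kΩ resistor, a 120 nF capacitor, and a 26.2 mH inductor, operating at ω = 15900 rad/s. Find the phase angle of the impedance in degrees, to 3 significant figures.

X_L = ωL = 417 Ω
X_C = 1/(ωC) = 524 Ω
Parallel: admittances add. Y = 1/R + 1/(jωL) + jωC
Y = (0.000526 − j0.000492) S
|Y| = 0.000721 S → |Z| = 1/|Y| = 1390 Ω, ∠Z = −∠Y = 43.1°

43.1°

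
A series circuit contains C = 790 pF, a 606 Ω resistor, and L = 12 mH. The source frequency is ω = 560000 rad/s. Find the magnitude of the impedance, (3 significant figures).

X_L = ωL = 6720 Ω
X_C = 1/(ωC) = 2260 Ω
Net reactance X = X_L − X_C = 4460 Ω
Z = 606 + j4460 Ω
|Z| = √(606² + 4460²) = 4500 Ω

4500 Ω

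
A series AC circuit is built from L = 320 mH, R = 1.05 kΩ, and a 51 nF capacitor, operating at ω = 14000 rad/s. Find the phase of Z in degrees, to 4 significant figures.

X_L = ωL = 4480 Ω
X_C = 1/(ωC) = 1401 Ω
Net reactance X = X_L − X_C = 3079 Ω
Z = 1050 + j3079 Ω
|Z| = √(1050² + 3079²) = 3254 Ω
∠Z = arctan(3079/1050) = 71.17°

71.17°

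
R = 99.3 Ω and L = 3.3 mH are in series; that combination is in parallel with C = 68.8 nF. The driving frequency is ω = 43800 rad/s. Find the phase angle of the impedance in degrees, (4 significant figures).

X_L = ωL = 144.5 Ω
X_C = 1/(ωC) = 331.8 Ω
Branch 1 (R+jX_L): Z₁ = 99.30 + j144.5 Ω, |Z₁| = 175.4 Ω
Branch 2 (−jX_C): Z₂ = −j331.8 Ω
Parallel: Z = Z₁Z₂/(Z₁+Z₂), |Z| = 274.5 Ω, ∠Z = 27.58°

27.58°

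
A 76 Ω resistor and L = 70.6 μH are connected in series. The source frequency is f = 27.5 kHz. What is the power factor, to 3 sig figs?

ω = 2πf = 172800 rad/s
X_L = ωL = 12.2 Ω
Z = 76.0 + j12.2 Ω
|Z| = √(76.0² + 12.2²) = 77.0 Ω
∠Z = arctan(12.2/76.0) = 9.12°
cos φ = cos(9.12°) = 0.987

0.987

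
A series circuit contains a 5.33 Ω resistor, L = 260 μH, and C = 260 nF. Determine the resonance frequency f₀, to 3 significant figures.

ω₀ = 1/√(LC) = 1/√(0.00026 × 2.6e-07) = 121600 rad/s
f₀ = ω₀/(2π) = 19.4 kHz

19.4 kHz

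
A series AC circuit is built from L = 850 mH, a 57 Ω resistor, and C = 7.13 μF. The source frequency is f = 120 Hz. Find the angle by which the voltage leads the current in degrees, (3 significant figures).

ω = 2πf = 754.0 rad/s
X_L = ωL = 641 Ω
X_C = 1/(ωC) = 186 Ω
Net reactance X = X_L − X_C = 455 Ω
Z = 57.0 + j455 Ω
|Z| = √(57.0² + 455²) = 458 Ω
∠Z = arctan(455/57.0) = 82.9°

82.9°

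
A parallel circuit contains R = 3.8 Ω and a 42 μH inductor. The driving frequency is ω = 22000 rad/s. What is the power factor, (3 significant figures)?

0.236

X_L = ωL = 0.924 Ω
Parallel: admittances add. Y = 1/R + 1/(jωL)
Y = (0.263 − j1.08) S
|Y| = 1.11 S → |Z| = 1/|Y| = 0.898 Ω, ∠Z = −∠Y = 76.3°
cos φ = cos(76.3°) = 0.236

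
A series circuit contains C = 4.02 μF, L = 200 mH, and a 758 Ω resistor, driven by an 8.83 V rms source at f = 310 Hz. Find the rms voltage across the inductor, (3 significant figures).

4.29 V

ω = 2πf = 1948 rad/s
X_L = ωL = 390 Ω
X_C = 1/(ωC) = 128 Ω
Net reactance X = X_L − X_C = 262 Ω
Z = 758 + j262 Ω
|Z| = √(758² + 262²) = 802 Ω
I = V/|Z| = 11.0 mA
V_L = I·|Z_L| = 0.0110 × 390 = 4.29 V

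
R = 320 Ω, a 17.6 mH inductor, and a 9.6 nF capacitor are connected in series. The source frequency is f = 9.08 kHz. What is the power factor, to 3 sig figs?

ω = 2πf = 57050 rad/s
X_L = ωL = 1000 Ω
X_C = 1/(ωC) = 1830 Ω
Net reactance X = X_L − X_C = -822 Ω
Z = 320 − j822 Ω
|Z| = √(320² + 822²) = 882 Ω
∠Z = arctan(-822/320) = -68.7°
cos φ = cos(-68.7°) = 0.363

0.363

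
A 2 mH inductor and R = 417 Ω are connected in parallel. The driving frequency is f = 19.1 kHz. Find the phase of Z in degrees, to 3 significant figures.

ω = 2πf = 120000 rad/s
X_L = ωL = 240 Ω
Parallel: admittances add. Y = 1/R + 1/(jωL)
Y = (0.00240 − j0.00417) S
|Y| = 0.00481 S → |Z| = 1/|Y| = 208 Ω, ∠Z = −∠Y = 60.1°

60.1°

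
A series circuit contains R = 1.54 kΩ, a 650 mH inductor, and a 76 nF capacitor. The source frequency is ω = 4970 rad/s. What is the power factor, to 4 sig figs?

X_L = ωL = 3230 Ω
X_C = 1/(ωC) = 2647 Ω
Net reactance X = X_L − X_C = 583.0 Ω
Z = 1540 + j583.0 Ω
|Z| = √(1540² + 583.0²) = 1647 Ω
∠Z = arctan(583.0/1540) = 20.74°
cos φ = cos(20.74°) = 0.9352

0.9352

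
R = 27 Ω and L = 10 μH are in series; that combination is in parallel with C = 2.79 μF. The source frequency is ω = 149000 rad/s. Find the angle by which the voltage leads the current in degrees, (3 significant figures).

-84.9°

X_L = ωL = 1.49 Ω
X_C = 1/(ωC) = 2.41 Ω
Branch 1 (R+jX_L): Z₁ = 27.0 + j1.49 Ω, |Z₁| = 27.0 Ω
Branch 2 (−jX_C): Z₂ = −j2.41 Ω
Parallel: Z = Z₁Z₂/(Z₁+Z₂), |Z| = 2.41 Ω, ∠Z = -84.9°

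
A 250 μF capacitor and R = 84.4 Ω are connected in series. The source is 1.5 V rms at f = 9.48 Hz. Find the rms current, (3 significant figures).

ω = 2πf = 59.56 rad/s
X_C = 1/(ωC) = 67.2 Ω
Z = 84.4 − j67.2 Ω
|Z| = √(84.4² + 67.2²) = 108 Ω
I = V/|Z| = 1.5/108 = 13.9 mA

13.9 mA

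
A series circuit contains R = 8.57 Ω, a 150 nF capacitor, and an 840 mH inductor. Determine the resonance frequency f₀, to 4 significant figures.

448.4 Hz

ω₀ = 1/√(LC) = 1/√(0.84 × 1.5e-07) = 2817 rad/s
f₀ = ω₀/(2π) = 448.4 Hz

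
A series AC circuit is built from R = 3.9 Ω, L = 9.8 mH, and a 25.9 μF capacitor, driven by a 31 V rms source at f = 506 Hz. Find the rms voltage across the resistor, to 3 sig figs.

6.23 V

ω = 2πf = 3179 rad/s
X_L = ωL = 31.2 Ω
X_C = 1/(ωC) = 12.1 Ω
Net reactance X = X_L − X_C = 19.0 Ω
Z = 3.90 + j19.0 Ω
|Z| = √(3.90² + 19.0²) = 19.4 Ω
I = V/|Z| = 1.60 A
V_R = I·|Z_R| = 1.60 × 3.90 = 6.23 V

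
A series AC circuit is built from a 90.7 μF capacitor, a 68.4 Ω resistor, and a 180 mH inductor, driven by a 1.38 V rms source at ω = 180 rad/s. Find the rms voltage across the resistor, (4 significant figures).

X_L = ωL = 32.40 Ω
X_C = 1/(ωC) = 61.25 Ω
Net reactance X = X_L − X_C = -28.85 Ω
Z = 68.40 − j28.85 Ω
|Z| = √(68.40² + 28.85²) = 74.24 Ω
I = V/|Z| = 18.59 mA
V_R = I·|Z_R| = 0.01859 × 68.40 = 1.272 V

1.272 V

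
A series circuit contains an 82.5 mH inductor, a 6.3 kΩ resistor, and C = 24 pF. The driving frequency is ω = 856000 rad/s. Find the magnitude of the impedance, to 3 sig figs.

22800 Ω

X_L = ωL = 70600 Ω
X_C = 1/(ωC) = 48700 Ω
Net reactance X = X_L − X_C = 21900 Ω
Z = 6300 + j21900 Ω
|Z| = √(6300² + 21900²) = 22800 Ω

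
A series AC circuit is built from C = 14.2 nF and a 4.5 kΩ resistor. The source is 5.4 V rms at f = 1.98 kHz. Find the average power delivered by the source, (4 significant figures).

ω = 2πf = 12440 rad/s
X_C = 1/(ωC) = 5661 Ω
Z = 4500 − j5661 Ω
|Z| = √(4500² + 5661²) = 7231 Ω
∠Z = arctan(-5661/4500) = -51.52°
I = V/|Z| = 746.7 μA
P = VI cos φ = 5.4 × 0.0007467 × cos(-51.52°) = 2.509 mW

2.509 mW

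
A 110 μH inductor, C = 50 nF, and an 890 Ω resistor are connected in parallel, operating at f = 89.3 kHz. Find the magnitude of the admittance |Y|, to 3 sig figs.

ω = 2πf = 561100 rad/s
X_L = ωL = 61.7 Ω
X_C = 1/(ωC) = 35.6 Ω
Parallel: admittances add. Y = 1/R + 1/(jωL) + jωC
Y = (0.00112 + j0.0119) S
|Y| = 0.0119 S → |Z| = 1/|Y| = 84.0 Ω, ∠Z = −∠Y = -84.6°

11.9 mS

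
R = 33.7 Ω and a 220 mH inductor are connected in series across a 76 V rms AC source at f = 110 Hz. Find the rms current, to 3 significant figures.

ω = 2πf = 691.2 rad/s
X_L = ωL = 152 Ω
Z = 33.7 + j152 Ω
|Z| = √(33.7² + 152²) = 156 Ω
I = V/|Z| = 76/156 = 488 mA

488 mA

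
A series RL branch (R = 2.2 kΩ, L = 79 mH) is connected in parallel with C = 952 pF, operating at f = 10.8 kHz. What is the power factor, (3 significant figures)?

ω = 2πf = 67860 rad/s
X_L = ωL = 5360 Ω
X_C = 1/(ωC) = 15500 Ω
Branch 1 (R+jX_L): Z₁ = 2200 + j5360 Ω, |Z₁| = 5790 Ω
Branch 2 (−jX_C): Z₂ = −j15500 Ω
Parallel: Z = Z₁Z₂/(Z₁+Z₂), |Z| = 8660 Ω, ∠Z = 55.4°
cos φ = cos(55.4°) = 0.568

0.568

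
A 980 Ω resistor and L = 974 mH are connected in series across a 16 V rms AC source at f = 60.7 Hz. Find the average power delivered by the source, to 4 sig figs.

ω = 2πf = 381.4 rad/s
X_L = ωL = 371.5 Ω
Z = 980.0 + j371.5 Ω
|Z| = √(980.0² + 371.5²) = 1048 Ω
∠Z = arctan(371.5/980.0) = 20.76°
I = V/|Z| = 15.27 mA
P = VI cos φ = 16 × 0.01527 × cos(20.76°) = 228.4 mW

228.4 mW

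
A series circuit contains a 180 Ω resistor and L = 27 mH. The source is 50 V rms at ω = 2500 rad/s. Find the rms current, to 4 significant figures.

X_L = ωL = 67.50 Ω
Z = 180.0 + j67.50 Ω
|Z| = √(180.0² + 67.50²) = 192.2 Ω
I = V/|Z| = 50/192.2 = 260.1 mA

260.1 mA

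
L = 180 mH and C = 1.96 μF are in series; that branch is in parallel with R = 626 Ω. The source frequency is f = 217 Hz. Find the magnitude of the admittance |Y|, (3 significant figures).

7.93 mS

ω = 2πf = 1363 rad/s
X_L = ωL = 245 Ω
X_C = 1/(ωC) = 374 Ω
Branch 1: Z₁ = R = 626 Ω
Branch 2 (series LC): Z₂ = j(X_L − X_C) = −j129 Ω
Parallel: Z = Z₁Z₂/(Z₁+Z₂), |Z| = 126 Ω, ∠Z = -78.4°
|Y| = 1/|Z| = 7.93 mS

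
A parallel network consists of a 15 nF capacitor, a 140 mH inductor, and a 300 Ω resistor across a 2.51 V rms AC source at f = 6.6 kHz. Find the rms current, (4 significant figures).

ω = 2πf = 41470 rad/s
X_L = ωL = 5806 Ω
X_C = 1/(ωC) = 1608 Ω
Parallel: admittances add. Y = 1/R + 1/(jωL) + jωC
Y = (0.003333 + j0.0004498) S
|Y| = 0.003364 S → |Z| = 1/|Y| = 297.3 Ω, ∠Z = −∠Y = -7.685°
I = V/|Z| = 2.51/297.3 = 8.442 mA

8.442 mA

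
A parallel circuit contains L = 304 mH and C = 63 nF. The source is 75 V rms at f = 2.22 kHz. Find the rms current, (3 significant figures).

ω = 2πf = 13950 rad/s
X_L = ωL = 4240 Ω
X_C = 1/(ωC) = 1140 Ω
Parallel: admittances add. Y = 1/(jωL) + jωC
Y = (0 + j0.000643) S
|Y| = 0.000643 S → |Z| = 1/|Y| = 1560 Ω, ∠Z = −∠Y = -90.0°
I = V/|Z| = 75/1560 = 48.2 mA

48.2 mA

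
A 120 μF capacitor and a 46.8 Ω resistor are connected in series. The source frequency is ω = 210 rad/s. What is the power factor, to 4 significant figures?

X_C = 1/(ωC) = 39.68 Ω
Z = 46.80 − j39.68 Ω
|Z| = √(46.80² + 39.68²) = 61.36 Ω
∠Z = arctan(-39.68/46.80) = -40.30°
cos φ = cos(-40.30°) = 0.7627

0.7627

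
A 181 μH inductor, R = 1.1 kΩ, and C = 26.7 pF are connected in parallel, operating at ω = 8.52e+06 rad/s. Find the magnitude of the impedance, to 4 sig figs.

X_L = ωL = 1542 Ω
X_C = 1/(ωC) = 4396 Ω
Parallel: admittances add. Y = 1/R + 1/(jωL) + jωC
Y = (0.0009091 − j0.0004210) S
|Y| = 0.001002 S → |Z| = 1/|Y| = 998.2 Ω, ∠Z = −∠Y = 24.85°

998.2 Ω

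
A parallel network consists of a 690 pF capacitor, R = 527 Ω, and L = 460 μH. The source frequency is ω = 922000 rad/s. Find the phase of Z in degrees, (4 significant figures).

42.22°

X_L = ωL = 424.1 Ω
X_C = 1/(ωC) = 1572 Ω
Parallel: admittances add. Y = 1/R + 1/(jωL) + jωC
Y = (0.001898 − j0.001722) S
|Y| = 0.002562 S → |Z| = 1/|Y| = 390.3 Ω, ∠Z = −∠Y = 42.22°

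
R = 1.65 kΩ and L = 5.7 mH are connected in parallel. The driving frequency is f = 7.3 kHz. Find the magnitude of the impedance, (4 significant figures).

258.2 Ω

ω = 2πf = 45870 rad/s
X_L = ωL = 261.4 Ω
Parallel: admittances add. Y = 1/R + 1/(jωL)
Y = (0.0006061 − j0.003825) S
|Y| = 0.003873 S → |Z| = 1/|Y| = 258.2 Ω, ∠Z = −∠Y = 81.00°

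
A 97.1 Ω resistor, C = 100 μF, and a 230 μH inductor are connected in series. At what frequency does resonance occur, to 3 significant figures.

1.05 kHz

ω₀ = 1/√(LC) = 1/√(0.00023 × 0.0001) = 6594 rad/s
f₀ = ω₀/(2π) = 1.05 kHz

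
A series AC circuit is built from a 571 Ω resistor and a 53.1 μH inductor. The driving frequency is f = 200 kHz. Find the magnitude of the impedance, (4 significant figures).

574.9 Ω

ω = 2πf = 1.257e+06 rad/s
X_L = ωL = 66.73 Ω
Z = 571.0 + j66.73 Ω
|Z| = √(571.0² + 66.73²) = 574.9 Ω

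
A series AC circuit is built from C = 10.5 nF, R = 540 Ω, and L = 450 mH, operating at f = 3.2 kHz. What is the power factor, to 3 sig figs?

0.124

ω = 2πf = 20110 rad/s
X_L = ωL = 9050 Ω
X_C = 1/(ωC) = 4740 Ω
Net reactance X = X_L − X_C = 4310 Ω
Z = 540 + j4310 Ω
|Z| = √(540² + 4310²) = 4340 Ω
∠Z = arctan(4310/540) = 82.9°
cos φ = cos(82.9°) = 0.124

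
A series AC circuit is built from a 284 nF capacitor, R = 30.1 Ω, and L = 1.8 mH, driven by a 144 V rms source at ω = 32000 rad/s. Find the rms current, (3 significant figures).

X_L = ωL = 57.6 Ω
X_C = 1/(ωC) = 110 Ω
Net reactance X = X_L − X_C = -52.4 Ω
Z = 30.1 − j52.4 Ω
|Z| = √(30.1² + 52.4²) = 60.5 Ω
I = V/|Z| = 144/60.5 = 2.38 A

2.38 A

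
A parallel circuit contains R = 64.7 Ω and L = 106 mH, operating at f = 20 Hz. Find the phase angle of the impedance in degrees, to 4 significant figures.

ω = 2πf = 125.7 rad/s
X_L = ωL = 13.32 Ω
Parallel: admittances add. Y = 1/R + 1/(jωL)
Y = (0.01546 − j0.07507) S
|Y| = 0.07665 S → |Z| = 1/|Y| = 13.05 Ω, ∠Z = −∠Y = 78.37°

78.37°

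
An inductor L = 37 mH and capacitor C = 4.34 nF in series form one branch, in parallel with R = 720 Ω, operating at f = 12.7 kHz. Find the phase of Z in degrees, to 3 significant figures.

ω = 2πf = 79800 rad/s
X_L = ωL = 2950 Ω
X_C = 1/(ωC) = 2890 Ω
Branch 1: Z₁ = R = 720 Ω
Branch 2 (series LC): Z₂ = j(X_L − X_C) = j64.9 Ω
Parallel: Z = Z₁Z₂/(Z₁+Z₂), |Z| = 64.7 Ω, ∠Z = 84.8°

84.8°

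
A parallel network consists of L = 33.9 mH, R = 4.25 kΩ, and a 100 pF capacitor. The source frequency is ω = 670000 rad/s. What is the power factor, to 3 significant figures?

X_L = ωL = 22700 Ω
X_C = 1/(ωC) = 14900 Ω
Parallel: admittances add. Y = 1/R + 1/(jωL) + jωC
Y = (0.000235 + j2.3e-05) S
|Y| = 0.000236 S → |Z| = 1/|Y| = 4230 Ω, ∠Z = −∠Y = -5.58°
cos φ = cos(-5.58°) = 0.995

0.995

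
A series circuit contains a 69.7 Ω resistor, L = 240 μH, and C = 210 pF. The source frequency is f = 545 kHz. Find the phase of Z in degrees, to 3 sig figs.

ω = 2πf = 3.424e+06 rad/s
X_L = ωL = 822 Ω
X_C = 1/(ωC) = 1390 Ω
Net reactance X = X_L − X_C = -569 Ω
Z = 69.7 − j569 Ω
|Z| = √(69.7² + 569²) = 573 Ω
∠Z = arctan(-569/69.7) = -83.0°

-83.0°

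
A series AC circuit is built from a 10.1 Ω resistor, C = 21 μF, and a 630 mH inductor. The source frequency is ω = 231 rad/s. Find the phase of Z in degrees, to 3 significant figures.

X_L = ωL = 146 Ω
X_C = 1/(ωC) = 206 Ω
Net reactance X = X_L − X_C = -60.6 Ω
Z = 10.1 − j60.6 Ω
|Z| = √(10.1² + 60.6²) = 61.4 Ω
∠Z = arctan(-60.6/10.1) = -80.5°

-80.5°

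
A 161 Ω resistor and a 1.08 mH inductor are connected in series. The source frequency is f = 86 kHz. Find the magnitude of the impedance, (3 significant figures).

ω = 2πf = 540400 rad/s
X_L = ωL = 584 Ω
Z = 161 + j584 Ω
|Z| = √(161² + 584²) = 605 Ω

605 Ω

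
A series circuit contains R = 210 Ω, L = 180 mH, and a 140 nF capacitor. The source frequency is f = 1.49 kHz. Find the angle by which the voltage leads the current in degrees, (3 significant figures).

77.2°

ω = 2πf = 9362 rad/s
X_L = ωL = 1690 Ω
X_C = 1/(ωC) = 763 Ω
Net reactance X = X_L − X_C = 922 Ω
Z = 210 + j922 Ω
|Z| = √(210² + 922²) = 946 Ω
∠Z = arctan(922/210) = 77.2°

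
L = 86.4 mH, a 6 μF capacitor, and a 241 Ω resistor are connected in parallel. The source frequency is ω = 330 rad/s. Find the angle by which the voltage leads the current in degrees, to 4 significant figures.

X_L = ωL = 28.51 Ω
X_C = 1/(ωC) = 505.1 Ω
Parallel: admittances add. Y = 1/R + 1/(jωL) + jωC
Y = (0.004149 − j0.03309) S
|Y| = 0.03335 S → |Z| = 1/|Y| = 29.98 Ω, ∠Z = −∠Y = 82.85°

82.85°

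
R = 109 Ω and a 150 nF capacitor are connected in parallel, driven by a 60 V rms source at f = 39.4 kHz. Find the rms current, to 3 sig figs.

2.30 A

ω = 2πf = 247600 rad/s
X_C = 1/(ωC) = 26.9 Ω
Parallel: admittances add. Y = 1/R + jωC
Y = (0.00917 + j0.0371) S
|Y| = 0.0383 S → |Z| = 1/|Y| = 26.1 Ω, ∠Z = −∠Y = -76.1°
I = V/|Z| = 60/26.1 = 2.30 A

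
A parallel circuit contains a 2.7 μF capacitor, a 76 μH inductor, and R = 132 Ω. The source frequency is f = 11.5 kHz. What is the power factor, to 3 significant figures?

0.504

ω = 2πf = 72260 rad/s
X_L = ωL = 5.49 Ω
X_C = 1/(ωC) = 5.13 Ω
Parallel: admittances add. Y = 1/R + 1/(jωL) + jωC
Y = (0.00758 + j0.0130) S
|Y| = 0.0150 S → |Z| = 1/|Y| = 66.5 Ω, ∠Z = −∠Y = -59.8°
cos φ = cos(-59.8°) = 0.504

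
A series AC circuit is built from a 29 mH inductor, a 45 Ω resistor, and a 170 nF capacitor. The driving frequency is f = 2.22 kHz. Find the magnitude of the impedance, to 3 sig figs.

48.2 Ω

ω = 2πf = 13950 rad/s
X_L = ωL = 405 Ω
X_C = 1/(ωC) = 422 Ω
Net reactance X = X_L − X_C = -17.2 Ω
Z = 45.0 − j17.2 Ω
|Z| = √(45.0² + 17.2²) = 48.2 Ω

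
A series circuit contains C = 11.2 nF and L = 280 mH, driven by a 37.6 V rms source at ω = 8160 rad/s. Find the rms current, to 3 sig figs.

X_L = ωL = 2280 Ω
X_C = 1/(ωC) = 10900 Ω
Net reactance X = X_L − X_C = -8660 Ω
Z = − j8660 Ω
|Z| = √(0² + 8660²) = 8660 Ω
I = V/|Z| = 37.6/8660 = 4.34 mA

4.34 mA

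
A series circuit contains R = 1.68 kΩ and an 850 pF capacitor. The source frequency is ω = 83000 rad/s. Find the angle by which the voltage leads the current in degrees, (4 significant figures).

X_C = 1/(ωC) = 14170 Ω
Z = 1680 − j14170 Ω
|Z| = √(1680² + 14170²) = 14270 Ω
∠Z = arctan(-14170/1680) = -83.24°

-83.24°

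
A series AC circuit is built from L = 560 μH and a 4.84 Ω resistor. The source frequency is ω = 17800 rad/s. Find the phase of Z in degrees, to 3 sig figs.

64.1°

X_L = ωL = 9.97 Ω
Z = 4.84 + j9.97 Ω
|Z| = √(4.84² + 9.97²) = 11.1 Ω
∠Z = arctan(9.97/4.84) = 64.1°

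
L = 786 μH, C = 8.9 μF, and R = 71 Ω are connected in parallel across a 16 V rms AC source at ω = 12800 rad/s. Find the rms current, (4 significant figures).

323.7 mA

X_L = ωL = 10.06 Ω
X_C = 1/(ωC) = 8.778 Ω
Parallel: admittances add. Y = 1/R + 1/(jωL) + jωC
Y = (0.01408 + j0.01452) S
|Y| = 0.02023 S → |Z| = 1/|Y| = 49.43 Ω, ∠Z = −∠Y = -45.88°
I = V/|Z| = 16/49.43 = 323.7 mA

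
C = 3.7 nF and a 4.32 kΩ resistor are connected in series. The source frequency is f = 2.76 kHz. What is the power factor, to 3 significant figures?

0.267

ω = 2πf = 17340 rad/s
X_C = 1/(ωC) = 15600 Ω
Z = 4320 − j15600 Ω
|Z| = √(4320² + 15600²) = 16200 Ω
∠Z = arctan(-15600/4320) = -74.5°
cos φ = cos(-74.5°) = 0.267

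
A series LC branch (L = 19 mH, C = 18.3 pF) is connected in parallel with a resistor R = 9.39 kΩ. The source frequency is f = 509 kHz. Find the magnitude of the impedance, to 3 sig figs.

9180 Ω

ω = 2πf = 3.198e+06 rad/s
X_L = ωL = 60800 Ω
X_C = 1/(ωC) = 17100 Ω
Branch 1: Z₁ = R = 9390 Ω
Branch 2 (series LC): Z₂ = j(X_L − X_C) = j43700 Ω
Parallel: Z = Z₁Z₂/(Z₁+Z₂), |Z| = 9180 Ω, ∠Z = 12.1°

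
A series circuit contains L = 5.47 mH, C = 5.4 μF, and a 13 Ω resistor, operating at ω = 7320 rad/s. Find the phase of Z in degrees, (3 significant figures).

X_L = ωL = 40.0 Ω
X_C = 1/(ωC) = 25.3 Ω
Net reactance X = X_L − X_C = 14.7 Ω
Z = 13.0 + j14.7 Ω
|Z| = √(13.0² + 14.7²) = 19.7 Ω
∠Z = arctan(14.7/13.0) = 48.6°

48.6°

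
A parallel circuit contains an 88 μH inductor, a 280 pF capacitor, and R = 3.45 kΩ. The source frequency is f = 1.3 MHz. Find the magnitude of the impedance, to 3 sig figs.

1060 Ω

ω = 2πf = 8.168e+06 rad/s
X_L = ωL = 719 Ω
X_C = 1/(ωC) = 437 Ω
Parallel: admittances add. Y = 1/R + 1/(jωL) + jωC
Y = (0.000290 + j0.000896) S
|Y| = 0.000942 S → |Z| = 1/|Y| = 1060 Ω, ∠Z = −∠Y = -72.1°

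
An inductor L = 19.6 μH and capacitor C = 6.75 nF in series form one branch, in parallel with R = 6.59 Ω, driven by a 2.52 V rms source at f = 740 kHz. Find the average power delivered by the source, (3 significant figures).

ω = 2πf = 4.65e+06 rad/s
X_L = ωL = 91.1 Ω
X_C = 1/(ωC) = 31.9 Ω
Branch 1: Z₁ = R = 6.59 Ω
Branch 2 (series LC): Z₂ = j(X_L − X_C) = j59.3 Ω
Parallel: Z = Z₁Z₂/(Z₁+Z₂), |Z| = 6.55 Ω, ∠Z = 6.34°
I = V/|Z| = 385 mA
P = VI cos φ = 2.52 × 0.385 × cos(6.34°) = 964 mW

964 mW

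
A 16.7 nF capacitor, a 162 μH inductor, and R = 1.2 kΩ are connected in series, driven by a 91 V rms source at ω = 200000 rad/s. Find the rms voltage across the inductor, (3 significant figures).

2.40 V

X_L = ωL = 32.4 Ω
X_C = 1/(ωC) = 299 Ω
Net reactance X = X_L − X_C = -267 Ω
Z = 1200 − j267 Ω
|Z| = √(1200² + 267²) = 1230 Ω
I = V/|Z| = 74.0 mA
V_L = I·|Z_L| = 0.0740 × 32.4 = 2.40 V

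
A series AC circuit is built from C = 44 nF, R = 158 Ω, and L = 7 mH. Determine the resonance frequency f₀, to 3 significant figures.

ω₀ = 1/√(LC) = 1/√(0.007 × 4.4e-08) = 56980 rad/s
f₀ = ω₀/(2π) = 9.07 kHz

9.07 kHz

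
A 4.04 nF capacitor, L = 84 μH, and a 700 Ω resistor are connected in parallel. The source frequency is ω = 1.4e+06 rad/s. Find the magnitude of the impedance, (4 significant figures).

X_L = ωL = 117.6 Ω
X_C = 1/(ωC) = 176.8 Ω
Parallel: admittances add. Y = 1/R + 1/(jωL) + jωC
Y = (0.001429 − j0.002847) S
|Y| = 0.003186 S → |Z| = 1/|Y| = 313.9 Ω, ∠Z = −∠Y = 63.36°

313.9 Ω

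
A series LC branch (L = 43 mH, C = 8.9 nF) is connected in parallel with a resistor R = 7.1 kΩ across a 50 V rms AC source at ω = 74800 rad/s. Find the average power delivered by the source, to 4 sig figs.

X_L = ωL = 3216 Ω
X_C = 1/(ωC) = 1502 Ω
Branch 1: Z₁ = R = 7100 Ω
Branch 2 (series LC): Z₂ = j(X_L − X_C) = j1714 Ω
Parallel: Z = Z₁Z₂/(Z₁+Z₂), |Z| = 1666 Ω, ∠Z = 76.43°
I = V/|Z| = 30.01 mA
P = VI cos φ = 50 × 0.03001 × cos(76.43°) = 352.1 mW

352.1 mW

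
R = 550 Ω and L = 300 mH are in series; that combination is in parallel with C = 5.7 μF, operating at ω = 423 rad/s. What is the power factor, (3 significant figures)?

0.651

X_L = ωL = 127 Ω
X_C = 1/(ωC) = 415 Ω
Branch 1 (R+jX_L): Z₁ = 550 + j127 Ω, |Z₁| = 564 Ω
Branch 2 (−jX_C): Z₂ = −j415 Ω
Parallel: Z = Z₁Z₂/(Z₁+Z₂), |Z| = 377 Ω, ∠Z = -49.4°
cos φ = cos(-49.4°) = 0.651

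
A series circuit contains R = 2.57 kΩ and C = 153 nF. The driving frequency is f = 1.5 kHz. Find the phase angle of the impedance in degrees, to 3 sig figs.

-15.1°

ω = 2πf = 9425 rad/s
X_C = 1/(ωC) = 693 Ω
Z = 2570 − j693 Ω
|Z| = √(2570² + 693²) = 2660 Ω
∠Z = arctan(-693/2570) = -15.1°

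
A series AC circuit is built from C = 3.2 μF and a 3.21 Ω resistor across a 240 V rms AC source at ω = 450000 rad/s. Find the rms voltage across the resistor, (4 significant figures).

234.6 V

X_C = 1/(ωC) = 0.6944 Ω
Z = 3.210 − j0.6944 Ω
|Z| = √(3.210² + 0.6944²) = 3.284 Ω
I = V/|Z| = 73.08 A
V_R = I·|Z_R| = 73.08 × 3.210 = 234.6 V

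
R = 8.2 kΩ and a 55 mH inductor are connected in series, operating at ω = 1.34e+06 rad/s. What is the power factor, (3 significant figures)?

X_L = ωL = 73700 Ω
Z = 8200 + j73700 Ω
|Z| = √(8200² + 73700²) = 74200 Ω
∠Z = arctan(73700/8200) = 83.7°
cos φ = cos(83.7°) = 0.111

0.111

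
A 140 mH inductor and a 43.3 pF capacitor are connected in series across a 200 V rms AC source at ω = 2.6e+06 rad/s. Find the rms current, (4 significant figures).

X_L = ωL = 364000 Ω
X_C = 1/(ωC) = 8883 Ω
Net reactance X = X_L − X_C = 355100 Ω
Z = j355100 Ω
|Z| = √(0² + 355100²) = 355100 Ω
I = V/|Z| = 200/355100 = 563.2 μA

563.2 μA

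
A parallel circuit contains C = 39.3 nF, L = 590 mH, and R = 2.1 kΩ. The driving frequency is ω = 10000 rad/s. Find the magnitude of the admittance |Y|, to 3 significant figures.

X_L = ωL = 5900 Ω
X_C = 1/(ωC) = 2540 Ω
Parallel: admittances add. Y = 1/R + 1/(jωL) + jωC
Y = (0.000476 + j0.000224) S
|Y| = 0.000526 S → |Z| = 1/|Y| = 1900 Ω, ∠Z = −∠Y = -25.1°

526 μS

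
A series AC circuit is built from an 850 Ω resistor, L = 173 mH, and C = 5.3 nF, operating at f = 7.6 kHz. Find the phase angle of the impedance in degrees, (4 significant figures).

78.84°

ω = 2πf = 47750 rad/s
X_L = ωL = 8261 Ω
X_C = 1/(ωC) = 3951 Ω
Net reactance X = X_L − X_C = 4310 Ω
Z = 850.0 + j4310 Ω
|Z| = √(850.0² + 4310²) = 4393 Ω
∠Z = arctan(4310/850.0) = 78.84°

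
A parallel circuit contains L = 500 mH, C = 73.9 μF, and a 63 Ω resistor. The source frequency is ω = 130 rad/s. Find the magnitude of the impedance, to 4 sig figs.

59.20 Ω

X_L = ωL = 65.00 Ω
X_C = 1/(ωC) = 104.1 Ω
Parallel: admittances add. Y = 1/R + 1/(jωL) + jωC
Y = (0.01587 − j0.005778) S
|Y| = 0.01689 S → |Z| = 1/|Y| = 59.20 Ω, ∠Z = −∠Y = 20.00°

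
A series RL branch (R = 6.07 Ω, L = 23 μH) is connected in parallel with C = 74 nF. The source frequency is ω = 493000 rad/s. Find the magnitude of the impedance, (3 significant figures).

20.5 Ω

X_L = ωL = 11.3 Ω
X_C = 1/(ωC) = 27.4 Ω
Branch 1 (R+jX_L): Z₁ = 6.07 + j11.3 Ω, |Z₁| = 12.9 Ω
Branch 2 (−jX_C): Z₂ = −j27.4 Ω
Parallel: Z = Z₁Z₂/(Z₁+Z₂), |Z| = 20.5 Ω, ∠Z = 41.1°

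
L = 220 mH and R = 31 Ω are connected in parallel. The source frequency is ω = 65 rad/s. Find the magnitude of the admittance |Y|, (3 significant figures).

X_L = ωL = 14.3 Ω
Parallel: admittances add. Y = 1/R + 1/(jωL)
Y = (0.0323 − j0.0699) S
|Y| = 0.0770 S → |Z| = 1/|Y| = 13.0 Ω, ∠Z = −∠Y = 65.2°

77.0 mS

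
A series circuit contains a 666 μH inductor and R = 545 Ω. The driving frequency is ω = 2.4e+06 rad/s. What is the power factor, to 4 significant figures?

X_L = ωL = 1598 Ω
Z = 545.0 + j1598 Ω
|Z| = √(545.0² + 1598²) = 1689 Ω
∠Z = arctan(1598/545.0) = 71.17°
cos φ = cos(71.17°) = 0.3227

0.3227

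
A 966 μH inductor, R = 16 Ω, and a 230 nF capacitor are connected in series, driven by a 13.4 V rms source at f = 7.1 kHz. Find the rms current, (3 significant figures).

236 mA

ω = 2πf = 44610 rad/s
X_L = ωL = 43.1 Ω
X_C = 1/(ωC) = 97.5 Ω
Net reactance X = X_L − X_C = -54.4 Ω
Z = 16.0 − j54.4 Ω
|Z| = √(16.0² + 54.4²) = 56.7 Ω
I = V/|Z| = 13.4/56.7 = 236 mA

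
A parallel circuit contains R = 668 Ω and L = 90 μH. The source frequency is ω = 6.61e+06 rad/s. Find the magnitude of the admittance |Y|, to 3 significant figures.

2.25 mS

X_L = ωL = 595 Ω
Parallel: admittances add. Y = 1/R + 1/(jωL)
Y = (0.00150 − j0.00168) S
|Y| = 0.00225 S → |Z| = 1/|Y| = 444 Ω, ∠Z = −∠Y = 48.3°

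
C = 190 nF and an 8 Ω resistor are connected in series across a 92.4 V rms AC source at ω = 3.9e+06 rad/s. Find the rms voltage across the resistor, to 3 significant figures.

X_C = 1/(ωC) = 1.35 Ω
Z = 8.00 − j1.35 Ω
|Z| = √(8.00² + 1.35²) = 8.11 Ω
I = V/|Z| = 11.4 A
V_R = I·|Z_R| = 11.4 × 8.00 = 91.1 V

91.1 V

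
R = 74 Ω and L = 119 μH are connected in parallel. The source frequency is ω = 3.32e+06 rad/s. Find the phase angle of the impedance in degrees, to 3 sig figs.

10.6°

X_L = ωL = 395 Ω
Parallel: admittances add. Y = 1/R + 1/(jωL)
Y = (0.0135 − j0.00253) S
|Y| = 0.0137 S → |Z| = 1/|Y| = 72.7 Ω, ∠Z = −∠Y = 10.6°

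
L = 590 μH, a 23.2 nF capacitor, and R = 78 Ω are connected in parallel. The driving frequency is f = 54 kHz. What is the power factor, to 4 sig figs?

ω = 2πf = 339300 rad/s
X_L = ωL = 200.2 Ω
X_C = 1/(ωC) = 127.0 Ω
Parallel: admittances add. Y = 1/R + 1/(jωL) + jωC
Y = (0.01282 + j0.002876) S
|Y| = 0.01314 S → |Z| = 1/|Y| = 76.11 Ω, ∠Z = −∠Y = -12.64°
cos φ = cos(-12.64°) = 0.9757

0.9757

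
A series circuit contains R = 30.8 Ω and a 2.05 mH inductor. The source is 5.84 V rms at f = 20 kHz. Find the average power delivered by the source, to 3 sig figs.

15.6 mW

ω = 2πf = 125700 rad/s
X_L = ωL = 258 Ω
Z = 30.8 + j258 Ω
|Z| = √(30.8² + 258²) = 259 Ω
∠Z = arctan(258/30.8) = 83.2°
I = V/|Z| = 22.5 mA
P = VI cos φ = 5.84 × 0.0225 × cos(83.2°) = 15.6 mW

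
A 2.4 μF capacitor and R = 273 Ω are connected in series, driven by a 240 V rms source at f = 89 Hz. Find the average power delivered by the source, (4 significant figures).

ω = 2πf = 559.2 rad/s
X_C = 1/(ωC) = 745.1 Ω
Z = 273.0 − j745.1 Ω
|Z| = √(273.0² + 745.1²) = 793.5 Ω
∠Z = arctan(-745.1/273.0) = -69.88°
I = V/|Z| = 302.4 mA
P = VI cos φ = 240 × 0.3024 × cos(-69.88°) = 24.97 W

24.97 W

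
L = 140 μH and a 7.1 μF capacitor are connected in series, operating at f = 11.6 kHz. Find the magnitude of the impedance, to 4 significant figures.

ω = 2πf = 72880 rad/s
X_L = ωL = 10.20 Ω
X_C = 1/(ωC) = 1.932 Ω
Net reactance X = X_L − X_C = 8.271 Ω
Z = j8.271 Ω
|Z| = √(0² + 8.271²) = 8.271 Ω

8.271 Ω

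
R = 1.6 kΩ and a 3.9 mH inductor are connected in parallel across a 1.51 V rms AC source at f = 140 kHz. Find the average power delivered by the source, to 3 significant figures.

ω = 2πf = 879600 rad/s
X_L = ωL = 3430 Ω
Parallel: admittances add. Y = 1/R + 1/(jωL)
Y = (0.000625 − j0.000291) S
|Y| = 0.000690 S → |Z| = 1/|Y| = 1450 Ω, ∠Z = −∠Y = 25.0°
I = V/|Z| = 1.04 mA
P = VI cos φ = 1.51 × 0.00104 × cos(25.0°) = 1.43 mW

1.43 mW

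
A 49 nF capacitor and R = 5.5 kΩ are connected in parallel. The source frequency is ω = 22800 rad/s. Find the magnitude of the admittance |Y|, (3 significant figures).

X_C = 1/(ωC) = 895 Ω
Parallel: admittances add. Y = 1/R + jωC
Y = (0.000182 + j0.00112) S
|Y| = 0.00113 S → |Z| = 1/|Y| = 883 Ω, ∠Z = −∠Y = -80.8°

1.13 mS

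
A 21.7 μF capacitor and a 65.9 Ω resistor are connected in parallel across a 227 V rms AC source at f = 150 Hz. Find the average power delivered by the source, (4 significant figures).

ω = 2πf = 942.5 rad/s
X_C = 1/(ωC) = 48.90 Ω
Parallel: admittances add. Y = 1/R + jωC
Y = (0.01517 + j0.02045) S
|Y| = 0.02547 S → |Z| = 1/|Y| = 39.27 Ω, ∠Z = −∠Y = -53.43°
I = V/|Z| = 5.781 A
P = VI cos φ = 227 × 5.781 × cos(-53.43°) = 781.9 W

781.9 W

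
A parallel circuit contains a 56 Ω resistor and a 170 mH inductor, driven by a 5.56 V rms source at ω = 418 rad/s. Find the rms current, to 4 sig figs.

X_L = ωL = 71.06 Ω
Parallel: admittances add. Y = 1/R + 1/(jωL)
Y = (0.01786 − j0.01407) S
|Y| = 0.02274 S → |Z| = 1/|Y| = 43.98 Ω, ∠Z = −∠Y = 38.24°
I = V/|Z| = 5.56/43.98 = 126.4 mA

126.4 mA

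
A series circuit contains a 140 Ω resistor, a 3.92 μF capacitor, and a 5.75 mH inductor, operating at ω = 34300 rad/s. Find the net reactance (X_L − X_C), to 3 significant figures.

X_L = ωL = 197 Ω
X_C = 1/(ωC) = 7.44 Ω
X = 197 − 7.44 = 190 Ω

190 Ω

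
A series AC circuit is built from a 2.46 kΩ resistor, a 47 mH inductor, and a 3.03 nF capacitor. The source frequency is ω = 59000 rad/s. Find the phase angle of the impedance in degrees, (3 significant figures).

X_L = ωL = 2770 Ω
X_C = 1/(ωC) = 5590 Ω
Net reactance X = X_L − X_C = -2820 Ω
Z = 2460 − j2820 Ω
|Z| = √(2460² + 2820²) = 3740 Ω
∠Z = arctan(-2820/2460) = -48.9°

-48.9°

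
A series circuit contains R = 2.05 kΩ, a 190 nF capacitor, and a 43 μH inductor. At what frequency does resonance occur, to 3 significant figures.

ω₀ = 1/√(LC) = 1/√(4.3e-05 × 1.9e-07) = 349900 rad/s
f₀ = ω₀/(2π) = 55.7 kHz

55.7 kHz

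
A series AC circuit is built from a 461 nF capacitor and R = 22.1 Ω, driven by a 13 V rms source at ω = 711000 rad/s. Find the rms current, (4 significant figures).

582.7 mA

X_C = 1/(ωC) = 3.051 Ω
Z = 22.10 − j3.051 Ω
|Z| = √(22.10² + 3.051²) = 22.31 Ω
I = V/|Z| = 13/22.31 = 582.7 mA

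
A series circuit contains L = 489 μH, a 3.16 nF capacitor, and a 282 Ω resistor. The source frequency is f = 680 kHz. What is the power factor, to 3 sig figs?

0.139

ω = 2πf = 4.273e+06 rad/s
X_L = ωL = 2090 Ω
X_C = 1/(ωC) = 74.1 Ω
Net reactance X = X_L − X_C = 2020 Ω
Z = 282 + j2020 Ω
|Z| = √(282² + 2020²) = 2030 Ω
∠Z = arctan(2020/282) = 82.0°
cos φ = cos(82.0°) = 0.139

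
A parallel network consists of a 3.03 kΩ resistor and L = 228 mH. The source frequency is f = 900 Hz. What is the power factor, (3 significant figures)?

0.392

ω = 2πf = 5655 rad/s
X_L = ωL = 1290 Ω
Parallel: admittances add. Y = 1/R + 1/(jωL)
Y = (0.000330 − j0.000776) S
|Y| = 0.000843 S → |Z| = 1/|Y| = 1190 Ω, ∠Z = −∠Y = 66.9°
cos φ = cos(66.9°) = 0.392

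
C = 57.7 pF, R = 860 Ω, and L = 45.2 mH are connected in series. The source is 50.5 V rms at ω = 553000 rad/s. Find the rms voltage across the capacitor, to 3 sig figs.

X_L = ωL = 25000 Ω
X_C = 1/(ωC) = 31300 Ω
Net reactance X = X_L − X_C = -6340 Ω
Z = 860 − j6340 Ω
|Z| = √(860² + 6340²) = 6400 Ω
I = V/|Z| = 7.89 mA
V_C = I·|Z_C| = 0.00789 × 31300 = 247 V

247 V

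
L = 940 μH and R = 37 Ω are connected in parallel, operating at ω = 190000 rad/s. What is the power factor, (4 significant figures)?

X_L = ωL = 178.6 Ω
Parallel: admittances add. Y = 1/R + 1/(jωL)
Y = (0.02703 − j0.005599) S
|Y| = 0.02760 S → |Z| = 1/|Y| = 36.23 Ω, ∠Z = −∠Y = 11.70°
cos φ = cos(11.70°) = 0.9792

0.9792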